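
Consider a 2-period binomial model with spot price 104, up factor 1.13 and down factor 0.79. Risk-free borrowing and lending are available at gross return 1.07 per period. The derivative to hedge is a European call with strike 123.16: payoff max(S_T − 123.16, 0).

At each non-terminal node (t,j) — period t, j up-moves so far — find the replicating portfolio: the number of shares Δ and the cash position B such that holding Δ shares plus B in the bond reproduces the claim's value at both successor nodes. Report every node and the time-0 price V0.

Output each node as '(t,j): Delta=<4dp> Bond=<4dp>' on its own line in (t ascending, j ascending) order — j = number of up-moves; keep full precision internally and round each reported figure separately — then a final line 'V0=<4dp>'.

Under the risk-neutral measure, an up-move has probability p* = (R−d)/(u−d) = 0.8235 and values discount at R = 1.07.
Terminal values V(2,·): V(2,0)=0.0000, V(2,1)=0.0000, V(2,2)=9.6376
  t=1,j=0: stock 82.1600 → up 92.8408 (V=0.0000), down 64.9064 (V=0.0000). Price 0.0000; hedge Δ=0.0000, bond B=0.0000.
  t=1,j=1: stock 117.5200 → up 132.7976 (V=9.6376), down 92.8408 (V=0.0000). Price 7.4176; hedge Δ=0.2412, bond B=-20.9283.
  t=0,j=0: stock 104.0000 → up 117.5200 (V=7.4176), down 82.1600 (V=0.0000). Price 5.7090; hedge Δ=0.2098, bond B=-16.1075.
The time-0 hedge costs 5.7090, which is the no-arbitrage price.

(0,0): Delta=0.2098 Bond=-16.1075
(1,0): Delta=0.0000 Bond=0.0000
(1,1): Delta=0.2412 Bond=-20.9283
V0=5.7090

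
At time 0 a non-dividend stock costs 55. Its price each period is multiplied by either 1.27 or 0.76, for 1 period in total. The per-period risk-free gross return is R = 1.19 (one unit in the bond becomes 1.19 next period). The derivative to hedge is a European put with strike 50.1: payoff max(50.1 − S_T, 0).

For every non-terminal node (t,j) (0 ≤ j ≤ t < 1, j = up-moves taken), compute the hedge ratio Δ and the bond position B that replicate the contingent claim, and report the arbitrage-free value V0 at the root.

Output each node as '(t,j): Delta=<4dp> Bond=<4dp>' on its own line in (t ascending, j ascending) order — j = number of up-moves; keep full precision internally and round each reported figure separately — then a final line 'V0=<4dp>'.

Risk-neutral probability p* = (R−d)/(u−d) = (1.19−0.76)/(1.27−0.76) = 0.8431.
Terminal payoffs: V(1,0)=8.3000, V(1,1)=0.0000
  t=0,j=0: stock 55.0000 → up 69.8500 (V=0.0000), down 41.8000 (V=8.3000). Price 1.0941; hedge Δ=-0.2959, bond B=17.3686.
The time-0 hedge costs 1.0941, which is the no-arbitrage price.

(0,0): Delta=-0.2959 Bond=17.3686
V0=1.0941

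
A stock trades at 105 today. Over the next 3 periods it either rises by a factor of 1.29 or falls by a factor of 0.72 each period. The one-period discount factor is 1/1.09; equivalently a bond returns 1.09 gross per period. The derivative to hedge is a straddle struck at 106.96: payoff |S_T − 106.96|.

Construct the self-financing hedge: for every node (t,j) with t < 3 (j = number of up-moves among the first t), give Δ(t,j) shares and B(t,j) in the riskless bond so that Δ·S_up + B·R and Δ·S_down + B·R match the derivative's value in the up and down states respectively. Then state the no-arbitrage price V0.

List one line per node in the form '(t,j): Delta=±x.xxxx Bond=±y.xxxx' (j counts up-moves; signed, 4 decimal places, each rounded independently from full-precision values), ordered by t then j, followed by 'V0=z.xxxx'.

Under the risk-neutral measure, an up-move has probability p* = (R−d)/(u−d) = 0.6491 and values discount at R = 1.09.
Terminal values V(3,·): V(3,0)=67.7690, V(3,1)=36.7427, V(3,2)=18.8460, V(3,3)=118.4423
(2,0): S=54.4320. Δ = (V_up−V_dn)/(S_up−S_dn) = (36.7427−67.7690)/(70.2173−39.1910) = -1.0000. V = [p*·36.7427 + (1−p*)·67.7690]/1.09 = 43.6964. B = V − Δ·S = 98.1284.
(2,1): S=97.5240. Δ = (V_up−V_dn)/(S_up−S_dn) = (18.8460−36.7427)/(125.8060−70.2173) = -0.3219. V = [p*·18.8460 + (1−p*)·36.7427]/1.09 = 23.0509. B = V − Δ·S = 54.4488.
(2,2): S=174.7305. Δ = (V_up−V_dn)/(S_up−S_dn) = (118.4423−18.8460)/(225.4023−125.8060) = 1.0000. V = [p*·118.4423 + (1−p*)·18.8460]/1.09 = 76.6021. B = V − Δ·S = -98.1284.
(1,0): S=75.6000. Δ = (V_up−V_dn)/(S_up−S_dn) = (23.0509−43.6964)/(97.5240−54.4320) = -0.4791. V = [p*·23.0509 + (1−p*)·43.6964]/1.09 = 27.7936. B = V − Δ·S = 64.0137.
(1,1): S=135.4500. Δ = (V_up−V_dn)/(S_up−S_dn) = (76.6021−23.0509)/(174.7305−97.5240) = 0.6936. V = [p*·76.6021 + (1−p*)·23.0509]/1.09 = 53.0387. B = V − Δ·S = -40.9106.
(0,0): S=105.0000. Δ = (V_up−V_dn)/(S_up−S_dn) = (53.0387−27.7936)/(135.4500−75.6000) = 0.4218. V = [p*·53.0387 + (1−p*)·27.7936]/1.09 = 40.5328. B = V − Δ·S = -3.7569.
Each (Δ,B) replicates both successor values, so the strategy is self-financing and V0 is arbitrage-free.

(0,0): Delta=0.4218 Bond=-3.7569
(1,0): Delta=-0.4791 Bond=64.0137
(1,1): Delta=0.6936 Bond=-40.9106
(2,0): Delta=-1.0000 Bond=98.1284
(2,1): Delta=-0.3219 Bond=54.4488
(2,2): Delta=1.0000 Bond=-98.1284
V0=40.5328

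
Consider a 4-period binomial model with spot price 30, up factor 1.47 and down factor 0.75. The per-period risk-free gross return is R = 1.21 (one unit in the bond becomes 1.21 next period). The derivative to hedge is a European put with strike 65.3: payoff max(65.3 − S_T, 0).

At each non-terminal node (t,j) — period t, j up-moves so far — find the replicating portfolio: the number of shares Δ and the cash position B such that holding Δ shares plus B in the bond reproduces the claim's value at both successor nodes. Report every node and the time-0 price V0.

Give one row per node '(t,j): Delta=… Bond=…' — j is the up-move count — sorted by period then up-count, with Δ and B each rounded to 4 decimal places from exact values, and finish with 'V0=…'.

(0,0): Delta=-0.4611 Bond=21.1926
(1,0): Delta=-0.8938 Bond=35.3789
(1,1): Delta=-0.3363 Bond=20.1401
(2,0): Delta=-1.0000 Bond=44.6008
(2,1): Delta=-0.8632 Bond=41.7954
(2,2): Delta=-0.1844 Bond=14.5202
(3,0): Delta=-1.0000 Bond=53.9669
(3,1): Delta=-1.0000 Bond=53.9669
(3,2): Delta=-0.8237 Bond=48.6538
(3,3): Delta=0.0000 Bond=0.0000
V0=7.3601

Under the risk-neutral measure, an up-move has probability p* = (R−d)/(u−d) = 0.6389 and values discount at R = 1.21.
At expiry t=4: V(4,0)=55.8078, V(4,1)=46.6953, V(4,2)=28.8348, V(4,3)=0.0000, V(4,4)=0.0000
Node (3,0) S=12.6562: V=(p*·46.6953+(1−p*)·55.8078)/1.21=41.3107; Δ=(46.6953−55.8078)/(18.6047−9.4922)=-1.0000; B=V−Δ·S=53.9669
Node (3,1) S=24.8063: V=(p*·28.8348+(1−p*)·46.6953)/1.21=29.1607; Δ=(28.8348−46.6953)/(36.4652−18.6047)=-1.0000; B=V−Δ·S=53.9669
Node (3,2) S=48.6202: V=(p*·0.0000+(1−p*)·28.8348)/1.21=8.6054; Δ=(0.0000−28.8348)/(71.4718−36.4652)=-0.8237; B=V−Δ·S=48.6538
Node (3,3) S=95.2957: V=(p*·0.0000+(1−p*)·0.0000)/1.21=0.0000; Δ=(0.0000−0.0000)/(140.0847−71.4718)=0.0000; B=V−Δ·S=0.0000
Node (2,0) S=16.8750: V=(p*·29.1607+(1−p*)·41.3107)/1.21=27.7258; Δ=(29.1607−41.3107)/(24.8062−12.6562)=-1.0000; B=V−Δ·S=44.6008
Node (2,1) S=33.0750: V=(p*·8.6054+(1−p*)·29.1607)/1.21=13.2464; Δ=(8.6054−29.1607)/(48.6203−24.8063)=-0.8632; B=V−Δ·S=41.7954
Node (2,2) S=64.8270: V=(p*·0.0000+(1−p*)·8.6054)/1.21=2.5682; Δ=(0.0000−8.6054)/(95.2957−48.6202)=-0.1844; B=V−Δ·S=14.5202
Node (1,0) S=22.5000: V=(p*·13.2464+(1−p*)·27.7258)/1.21=15.2687; Δ=(13.2464−27.7258)/(33.0750−16.8750)=-0.8938; B=V−Δ·S=35.3789
Node (1,1) S=44.1000: V=(p*·2.5682+(1−p*)·13.2464)/1.21=5.3093; Δ=(2.5682−13.2464)/(64.8270−33.0750)=-0.3363; B=V−Δ·S=20.1401
Node (0,0) S=30.0000: V=(p*·5.3093+(1−p*)·15.2687)/1.21=7.3601; Δ=(5.3093−15.2687)/(44.1000−22.5000)=-0.4611; B=V−Δ·S=21.1926
The time-0 hedge costs 7.3601, which is the no-arbitrage price.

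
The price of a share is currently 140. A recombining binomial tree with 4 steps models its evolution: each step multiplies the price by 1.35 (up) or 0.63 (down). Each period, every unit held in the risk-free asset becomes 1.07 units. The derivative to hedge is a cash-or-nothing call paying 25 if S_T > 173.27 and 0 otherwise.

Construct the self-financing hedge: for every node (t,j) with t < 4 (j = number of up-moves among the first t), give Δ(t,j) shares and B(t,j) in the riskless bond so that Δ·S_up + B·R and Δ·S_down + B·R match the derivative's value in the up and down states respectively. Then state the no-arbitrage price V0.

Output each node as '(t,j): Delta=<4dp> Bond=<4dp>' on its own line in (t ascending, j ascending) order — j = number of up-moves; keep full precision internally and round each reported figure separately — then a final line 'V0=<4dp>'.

(0,0): Delta=0.0882 Bond=-2.9183
(1,0): Delta=0.1284 Bond=-6.6686
(1,1): Delta=0.0763 Bond=-0.8661
(2,0): Delta=0.0000 Bond=0.0000
(2,1): Delta=0.1665 Bond=-11.6762
(2,2): Delta=0.0495 Bond=5.9139
(3,0): Delta=0.0000 Bond=0.0000
(3,1): Delta=0.0000 Bond=0.0000
(3,2): Delta=0.2160 Bond=-20.4439
(3,3): Delta=0.0000 Bond=23.3645
V0=9.4310

The replicating-portfolio and risk-neutral prices coincide; use p* = (1.07−0.63)/(1.35−0.63) = 0.6111 for the latter.
Payoff layer (t=4): V(4,0)=0.0000, V(4,1)=0.0000, V(4,2)=0.0000, V(4,3)=25.0000, V(4,4)=25.0000
  t=3,j=0: stock 35.0066 → up 47.2589 (V=0.0000), down 22.0541 (V=0.0000). Price 0.0000; hedge Δ=0.0000, bond B=0.0000.
  t=3,j=1: stock 75.0141 → up 101.2690 (V=0.0000), down 47.2589 (V=0.0000). Price 0.0000; hedge Δ=0.0000, bond B=0.0000.
  t=3,j=2: stock 160.7445 → up 217.0051 (V=25.0000), down 101.2690 (V=0.0000). Price 14.2783; hedge Δ=0.2160, bond B=-20.4439.
  t=3,j=3: stock 344.4525 → up 465.0109 (V=25.0000), down 217.0051 (V=25.0000). Price 23.3645; hedge Δ=0.0000, bond B=23.3645.
  t=2,j=0: stock 55.5660 → up 75.0141 (V=0.0000), down 35.0066 (V=0.0000). Price 0.0000; hedge Δ=0.0000, bond B=0.0000.
  t=2,j=1: stock 119.0700 → up 160.7445 (V=14.2783), down 75.0141 (V=0.0000). Price 8.1548; hedge Δ=0.1665, bond B=-11.6762.
  t=2,j=2: stock 255.1500 → up 344.4525 (V=23.3645), down 160.7445 (V=14.2783). Price 18.5336; hedge Δ=0.0495, bond B=5.9139.
  t=1,j=0: stock 88.2000 → up 119.0700 (V=8.1548), down 55.5660 (V=0.0000). Price 4.6575; hedge Δ=0.1284, bond B=-6.6686.
  t=1,j=1: stock 189.0000 → up 255.1500 (V=18.5336), down 119.0700 (V=8.1548). Price 13.5490; hedge Δ=0.0763, bond B=-0.8661.
  t=0,j=0: stock 140.0000 → up 189.0000 (V=13.5490), down 88.2000 (V=4.6575). Price 9.4310; hedge Δ=0.0882, bond B=-2.9183.
Self-financing check: at every node Δ·S+B equals the discounted successor values.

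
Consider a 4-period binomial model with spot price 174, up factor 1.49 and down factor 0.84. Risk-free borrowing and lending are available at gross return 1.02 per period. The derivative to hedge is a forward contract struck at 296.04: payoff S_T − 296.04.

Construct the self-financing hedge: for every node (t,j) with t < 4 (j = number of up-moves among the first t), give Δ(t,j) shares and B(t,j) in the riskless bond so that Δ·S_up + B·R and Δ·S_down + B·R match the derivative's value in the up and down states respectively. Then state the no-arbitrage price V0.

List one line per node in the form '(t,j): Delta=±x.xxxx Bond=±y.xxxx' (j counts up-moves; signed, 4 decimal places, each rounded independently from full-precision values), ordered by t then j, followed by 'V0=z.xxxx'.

(0,0): Delta=1.0000 Bond=-273.4952
(1,0): Delta=1.0000 Bond=-278.9651
(1,1): Delta=1.0000 Bond=-278.9651
(2,0): Delta=1.0000 Bond=-284.5444
(2,1): Delta=1.0000 Bond=-284.5444
(2,2): Delta=1.0000 Bond=-284.5444
(3,0): Delta=1.0000 Bond=-290.2353
(3,1): Delta=1.0000 Bond=-290.2353
(3,2): Delta=1.0000 Bond=-290.2353
(3,3): Delta=1.0000 Bond=-290.2353
V0=-99.4952

Since d<R<u, set p* = (R−d)/(u−d) = 0.2769; price each node as the discounted p*-expectation of its children.
Payoff layer (t=4): V(4,0)=-209.4104, V(4,1)=-142.3756, V(4,2)=-23.4686, V(4,3)=187.4498, V(4,4)=561.5789
(3,0): S=103.1305. Δ = (V_up−V_dn)/(S_up−S_dn) = (-142.3756−-209.4104)/(153.6644−86.6296) = 1.0000. V = [p*·-142.3756 + (1−p*)·-209.4104]/1.02 = -187.1048. B = V − Δ·S = -290.2353.
(3,1): S=182.9339. Δ = (V_up−V_dn)/(S_up−S_dn) = (-23.4686−-142.3756)/(272.5714−153.6644) = 1.0000. V = [p*·-23.4686 + (1−p*)·-142.3756]/1.02 = -107.3014. B = V − Δ·S = -290.2353.
(3,2): S=324.4898. Δ = (V_up−V_dn)/(S_up−S_dn) = (187.4498−-23.4686)/(483.4898−272.5714) = 1.0000. V = [p*·187.4498 + (1−p*)·-23.4686]/1.02 = 34.2545. B = V − Δ·S = -290.2353.
(3,3): S=575.5831. Δ = (V_up−V_dn)/(S_up−S_dn) = (561.5789−187.4498)/(857.6189−483.4898) = 1.0000. V = [p*·561.5789 + (1−p*)·187.4498]/1.02 = 285.3478. B = V − Δ·S = -290.2353.
(2,0): S=122.7744. Δ = (V_up−V_dn)/(S_up−S_dn) = (-107.3014−-187.1048)/(182.9339−103.1305) = 1.0000. V = [p*·-107.3014 + (1−p*)·-187.1048]/1.02 = -161.7700. B = V − Δ·S = -284.5444.
(2,1): S=217.7784. Δ = (V_up−V_dn)/(S_up−S_dn) = (34.2545−-107.3014)/(324.4898−182.9339) = 1.0000. V = [p*·34.2545 + (1−p*)·-107.3014]/1.02 = -66.7660. B = V − Δ·S = -284.5444.
(2,2): S=386.2974. Δ = (V_up−V_dn)/(S_up−S_dn) = (285.3478−34.2545)/(575.5831−324.4898) = 1.0000. V = [p*·285.3478 + (1−p*)·34.2545]/1.02 = 101.7530. B = V − Δ·S = -284.5444.
(1,0): S=146.1600. Δ = (V_up−V_dn)/(S_up−S_dn) = (-66.7660−-161.7700)/(217.7784−122.7744) = 1.0000. V = [p*·-66.7660 + (1−p*)·-161.7700]/1.02 = -132.8051. B = V − Δ·S = -278.9651.
(1,1): S=259.2600. Δ = (V_up−V_dn)/(S_up−S_dn) = (101.7530−-66.7660)/(386.2974−217.7784) = 1.0000. V = [p*·101.7530 + (1−p*)·-66.7660]/1.02 = -19.7051. B = V − Δ·S = -278.9651.
(0,0): S=174.0000. Δ = (V_up−V_dn)/(S_up−S_dn) = (-19.7051−-132.8051)/(259.2600−146.1600) = 1.0000. V = [p*·-19.7051 + (1−p*)·-132.8051]/1.02 = -99.4952. B = V − Δ·S = -273.4952.
The time-0 hedge costs -99.4952, which is the no-arbitrage price.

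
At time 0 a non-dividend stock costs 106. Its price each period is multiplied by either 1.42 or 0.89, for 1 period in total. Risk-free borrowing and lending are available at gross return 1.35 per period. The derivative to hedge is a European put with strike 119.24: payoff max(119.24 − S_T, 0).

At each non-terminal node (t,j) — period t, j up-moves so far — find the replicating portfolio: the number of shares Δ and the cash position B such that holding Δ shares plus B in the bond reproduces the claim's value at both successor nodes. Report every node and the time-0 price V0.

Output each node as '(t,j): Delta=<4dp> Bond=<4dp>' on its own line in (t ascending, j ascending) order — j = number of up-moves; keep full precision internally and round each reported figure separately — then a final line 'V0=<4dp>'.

The replicating-portfolio and risk-neutral prices coincide; use p* = (1.35−0.89)/(1.42−0.89) = 0.8679 for the latter.
Terminal values V(1,·): V(1,0)=24.9000, V(1,1)=0.0000
(0,0): S=106.0000. Δ = (V_up−V_dn)/(S_up−S_dn) = (0.0000−24.9000)/(150.5200−94.3400) = -0.4432. V = [p*·0.0000 + (1−p*)·24.9000]/1.35 = 2.4361. B = V − Δ·S = 49.4172.
Self-financing check: at every node Δ·S+B equals the discounted successor values.

(0,0): Delta=-0.4432 Bond=49.4172
V0=2.4361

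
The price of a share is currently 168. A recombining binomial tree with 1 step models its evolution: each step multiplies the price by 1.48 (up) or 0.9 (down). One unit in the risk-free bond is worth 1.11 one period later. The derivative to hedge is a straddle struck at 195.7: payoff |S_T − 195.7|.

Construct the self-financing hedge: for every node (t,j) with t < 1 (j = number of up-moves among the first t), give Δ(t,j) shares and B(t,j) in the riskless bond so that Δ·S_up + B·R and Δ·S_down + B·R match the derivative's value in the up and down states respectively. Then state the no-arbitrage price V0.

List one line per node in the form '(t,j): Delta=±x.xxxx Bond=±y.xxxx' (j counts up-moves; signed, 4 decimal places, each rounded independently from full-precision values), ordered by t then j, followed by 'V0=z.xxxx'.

(0,0): Delta=0.0866 Bond=28.2914
V0=42.8431

Under the risk-neutral measure, an up-move has probability p* = (R−d)/(u−d) = 0.3621 and values discount at R = 1.11.
At expiry t=1: V(1,0)=44.5000, V(1,1)=52.9400
(0,0): S=168.0000. Δ = (V_up−V_dn)/(S_up−S_dn) = (52.9400−44.5000)/(248.6400−151.2000) = 0.0866. V = [p*·52.9400 + (1−p*)·44.5000]/1.11 = 42.8431. B = V − Δ·S = 28.2914.
Self-financing check: at every node Δ·S+B equals the discounted successor values.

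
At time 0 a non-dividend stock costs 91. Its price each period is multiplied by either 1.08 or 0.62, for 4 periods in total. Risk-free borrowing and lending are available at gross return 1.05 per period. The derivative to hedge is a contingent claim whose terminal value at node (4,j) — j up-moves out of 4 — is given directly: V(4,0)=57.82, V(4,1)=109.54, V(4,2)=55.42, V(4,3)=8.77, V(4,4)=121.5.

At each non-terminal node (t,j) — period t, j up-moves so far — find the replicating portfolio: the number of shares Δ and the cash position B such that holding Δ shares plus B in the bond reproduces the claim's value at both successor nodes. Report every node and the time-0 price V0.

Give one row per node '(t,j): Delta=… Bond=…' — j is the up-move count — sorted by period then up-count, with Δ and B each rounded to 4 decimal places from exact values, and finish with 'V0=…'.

Risk-neutral probability p* = (R−d)/(u−d) = (1.05−0.62)/(1.08−0.62) = 0.9348.
Terminal values V(4,·): V(4,0)=57.8200, V(4,1)=109.5400, V(4,2)=55.4200, V(4,3)=8.7700, V(4,4)=121.5000
(3,0): S=21.6878. Δ = (V_up−V_dn)/(S_up−S_dn) = (109.5400−57.8200)/(23.4229−13.4465) = 5.1842. V = [p*·109.5400 + (1−p*)·57.8200]/1.05 = 101.1114. B = V − Δ·S = -11.3234.
(3,1): S=37.7788. Δ = (V_up−V_dn)/(S_up−S_dn) = (55.4200−109.5400)/(40.8011−23.4229) = -3.1142. V = [p*·55.4200 + (1−p*)·109.5400]/1.05 = 56.1424. B = V − Δ·S = 173.7946.
(3,2): S=65.8083. Δ = (V_up−V_dn)/(S_up−S_dn) = (8.7700−55.4200)/(71.0730−40.8011) = -1.5410. V = [p*·8.7700 + (1−p*)·55.4200]/1.05 = 11.2499. B = V − Δ·S = 112.6629.
(3,3): S=114.6338. Δ = (V_up−V_dn)/(S_up−S_dn) = (121.5000−8.7700)/(123.8045−71.0730) = 2.1378. V = [p*·121.5000 + (1−p*)·8.7700]/1.05 = 108.7124. B = V − Δ·S = -136.3528.
(2,0): S=34.9804. Δ = (V_up−V_dn)/(S_up−S_dn) = (56.1424−101.1114)/(37.7788−21.6878) = -2.7947. V = [p*·56.1424 + (1−p*)·101.1114]/1.05 = 56.2621. B = V − Δ·S = 154.0207.
(2,1): S=60.9336. Δ = (V_up−V_dn)/(S_up−S_dn) = (11.2499−56.1424)/(65.8083−37.7788) = -1.6016. V = [p*·11.2499 + (1−p*)·56.1424]/1.05 = 13.5025. B = V − Δ·S = 111.0950.
(2,2): S=106.1424. Δ = (V_up−V_dn)/(S_up−S_dn) = (108.7124−11.2499)/(114.6338−65.8083) = 1.9961. V = [p*·108.7124 + (1−p*)·11.2499]/1.05 = 97.4821. B = V − Δ·S = -114.3930.
(1,0): S=56.4200. Δ = (V_up−V_dn)/(S_up−S_dn) = (13.5025−56.2621)/(60.9336−34.9804) = -1.6476. V = [p*·13.5025 + (1−p*)·56.2621]/1.05 = 15.5154. B = V − Δ·S = 108.4710.
(1,1): S=98.2800. Δ = (V_up−V_dn)/(S_up−S_dn) = (97.4821−13.5025)/(106.1424−60.9336) = 1.8576. V = [p*·97.4821 + (1−p*)·13.5025]/1.05 = 87.6239. B = V − Δ·S = -94.9402.
(0,0): S=91.0000. Δ = (V_up−V_dn)/(S_up−S_dn) = (87.6239−15.5154)/(98.2800−56.4200) = 1.7226. V = [p*·87.6239 + (1−p*)·15.5154]/1.05 = 78.9726. B = V − Δ·S = -77.7850.
Each (Δ,B) replicates both successor values, so the strategy is self-financing and V0 is arbitrage-free.

(0,0): Delta=1.7226 Bond=-77.7850
(1,0): Delta=-1.6476 Bond=108.4710
(1,1): Delta=1.8576 Bond=-94.9402
(2,0): Delta=-2.7947 Bond=154.0207
(2,1): Delta=-1.6016 Bond=111.0950
(2,2): Delta=1.9961 Bond=-114.3930
(3,0): Delta=5.1842 Bond=-11.3234
(3,1): Delta=-3.1142 Bond=173.7946
(3,2): Delta=-1.5410 Bond=112.6629
(3,3): Delta=2.1378 Bond=-136.3528
V0=78.9726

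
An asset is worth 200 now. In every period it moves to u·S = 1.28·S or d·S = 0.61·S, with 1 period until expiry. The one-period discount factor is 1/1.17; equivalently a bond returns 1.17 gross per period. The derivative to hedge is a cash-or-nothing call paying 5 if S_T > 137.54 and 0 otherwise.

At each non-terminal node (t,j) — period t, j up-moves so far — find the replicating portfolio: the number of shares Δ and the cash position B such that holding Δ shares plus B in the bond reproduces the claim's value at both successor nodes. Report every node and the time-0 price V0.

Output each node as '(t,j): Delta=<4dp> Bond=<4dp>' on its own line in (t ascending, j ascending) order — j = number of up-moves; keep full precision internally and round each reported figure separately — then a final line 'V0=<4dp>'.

No-arbitrage ⇒ martingale measure with p* = (R−d)/(u−d) = 0.8358.
Terminal payoffs: V(1,0)=0.0000, V(1,1)=5.0000
Node (0,0) S=200.0000: V=(p*·5.0000+(1−p*)·0.0000)/1.17=3.5719; Δ=(5.0000−0.0000)/(256.0000−122.0000)=0.0373; B=V−Δ·S=-3.8908
Self-financing check: at every node Δ·S+B equals the discounted successor values.

(0,0): Delta=0.0373 Bond=-3.8908
V0=3.5719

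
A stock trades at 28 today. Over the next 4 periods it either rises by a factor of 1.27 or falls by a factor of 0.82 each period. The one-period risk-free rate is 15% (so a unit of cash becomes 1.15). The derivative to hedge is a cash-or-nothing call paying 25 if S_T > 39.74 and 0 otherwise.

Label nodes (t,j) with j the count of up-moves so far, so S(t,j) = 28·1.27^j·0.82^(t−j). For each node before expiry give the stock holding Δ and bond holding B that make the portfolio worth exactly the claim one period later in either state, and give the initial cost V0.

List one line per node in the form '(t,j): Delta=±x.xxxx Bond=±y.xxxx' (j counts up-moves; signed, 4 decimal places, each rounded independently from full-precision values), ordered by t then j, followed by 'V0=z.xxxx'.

Risk-neutral probability p* = (R−d)/(u−d) = (1.15−0.82)/(1.27−0.82) = 0.7333.
Terminal values V(4,·): V(4,0)=0.0000, V(4,1)=0.0000, V(4,2)=0.0000, V(4,3)=25.0000, V(4,4)=25.0000
(3,0): S=15.4383. Δ = (V_up−V_dn)/(S_up−S_dn) = (0.0000−0.0000)/(19.6066−12.6594) = 0.0000. V = [p*·0.0000 + (1−p*)·0.0000]/1.15 = 0.0000. B = V − Δ·S = 0.0000.
(3,1): S=23.9105. Δ = (V_up−V_dn)/(S_up−S_dn) = (0.0000−0.0000)/(30.3664−19.6066) = 0.0000. V = [p*·0.0000 + (1−p*)·0.0000]/1.15 = 0.0000. B = V − Δ·S = 0.0000.
(3,2): S=37.0322. Δ = (V_up−V_dn)/(S_up−S_dn) = (25.0000−0.0000)/(47.0309−30.3664) = 1.5002. V = [p*·25.0000 + (1−p*)·0.0000]/1.15 = 15.9420. B = V − Δ·S = -39.6135.
(3,3): S=57.3547. Δ = (V_up−V_dn)/(S_up−S_dn) = (25.0000−25.0000)/(72.8405−47.0309) = 0.0000. V = [p*·25.0000 + (1−p*)·25.0000]/1.15 = 21.7391. B = V − Δ·S = 21.7391.
(2,0): S=18.8272. Δ = (V_up−V_dn)/(S_up−S_dn) = (0.0000−0.0000)/(23.9105−15.4383) = 0.0000. V = [p*·0.0000 + (1−p*)·0.0000]/1.15 = 0.0000. B = V − Δ·S = 0.0000.
(2,1): S=29.1592. Δ = (V_up−V_dn)/(S_up−S_dn) = (15.9420−0.0000)/(37.0322−23.9105) = 1.2149. V = [p*·15.9420 + (1−p*)·0.0000]/1.15 = 10.1659. B = V − Δ·S = -25.2608.
(2,2): S=45.1612. Δ = (V_up−V_dn)/(S_up−S_dn) = (21.7391−15.9420)/(57.3547−37.0322) = 0.2853. V = [p*·21.7391 + (1−p*)·15.9420]/1.15 = 17.5593. B = V − Δ·S = 4.6769.
(1,0): S=22.9600. Δ = (V_up−V_dn)/(S_up−S_dn) = (10.1659−0.0000)/(29.1592−18.8272) = 0.9839. V = [p*·10.1659 + (1−p*)·0.0000]/1.15 = 6.4826. B = V − Δ·S = -16.1083.
(1,1): S=35.5600. Δ = (V_up−V_dn)/(S_up−S_dn) = (17.5593−10.1659)/(45.1612−29.1592) = 0.4620. V = [p*·17.5593 + (1−p*)·10.1659]/1.15 = 13.5546. B = V − Δ·S = -2.8752.
(0,0): S=28.0000. Δ = (V_up−V_dn)/(S_up−S_dn) = (13.5546−6.4826)/(35.5600−22.9600) = 0.5613. V = [p*·13.5546 + (1−p*)·6.4826]/1.15 = 10.1467. B = V − Δ·S = -5.5687.
Each (Δ,B) replicates both successor values, so the strategy is self-financing and V0 is arbitrage-free.

(0,0): Delta=0.5613 Bond=-5.5687
(1,0): Delta=0.9839 Bond=-16.1083
(1,1): Delta=0.4620 Bond=-2.8752
(2,0): Delta=0.0000 Bond=0.0000
(2,1): Delta=1.2149 Bond=-25.2608
(2,2): Delta=0.2853 Bond=4.6769
(3,0): Delta=0.0000 Bond=0.0000
(3,1): Delta=0.0000 Bond=0.0000
(3,2): Delta=1.5002 Bond=-39.6135
(3,3): Delta=0.0000 Bond=21.7391
V0=10.1467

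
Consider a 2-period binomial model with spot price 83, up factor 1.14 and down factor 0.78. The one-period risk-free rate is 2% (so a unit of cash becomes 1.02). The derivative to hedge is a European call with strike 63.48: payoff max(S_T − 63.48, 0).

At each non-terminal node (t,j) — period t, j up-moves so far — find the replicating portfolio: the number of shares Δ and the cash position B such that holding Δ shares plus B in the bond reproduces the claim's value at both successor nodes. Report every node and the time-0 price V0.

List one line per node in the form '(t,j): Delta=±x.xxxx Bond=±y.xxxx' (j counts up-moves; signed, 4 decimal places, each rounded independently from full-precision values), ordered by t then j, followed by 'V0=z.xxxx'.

Risk-neutral probability p* = (R−d)/(u−d) = (1.02−0.78)/(1.14−0.78) = 0.6667.
Payoff layer (t=2): V(2,0)=0.0000, V(2,1)=10.3236, V(2,2)=44.3868
Node (1,0) S=64.7400: V=(p*·10.3236+(1−p*)·0.0000)/1.02=6.7475; Δ=(10.3236−0.0000)/(73.8036−50.4972)=0.4430; B=V−Δ·S=-21.9292
Node (1,1) S=94.6200: V=(p*·44.3868+(1−p*)·10.3236)/1.02=32.3847; Δ=(44.3868−10.3236)/(107.8668−73.8036)=1.0000; B=V−Δ·S=-62.2353
Node (0,0) S=83.0000: V=(p*·32.3847+(1−p*)·6.7475)/1.02=23.3715; Δ=(32.3847−6.7475)/(94.6200−64.7400)=0.8580; B=V−Δ·S=-47.8431
Each (Δ,B) replicates both successor values, so the strategy is self-financing and V0 is arbitrage-free.

(0,0): Delta=0.8580 Bond=-47.8431
(1,0): Delta=0.4430 Bond=-21.9292
(1,1): Delta=1.0000 Bond=-62.2353
V0=23.3715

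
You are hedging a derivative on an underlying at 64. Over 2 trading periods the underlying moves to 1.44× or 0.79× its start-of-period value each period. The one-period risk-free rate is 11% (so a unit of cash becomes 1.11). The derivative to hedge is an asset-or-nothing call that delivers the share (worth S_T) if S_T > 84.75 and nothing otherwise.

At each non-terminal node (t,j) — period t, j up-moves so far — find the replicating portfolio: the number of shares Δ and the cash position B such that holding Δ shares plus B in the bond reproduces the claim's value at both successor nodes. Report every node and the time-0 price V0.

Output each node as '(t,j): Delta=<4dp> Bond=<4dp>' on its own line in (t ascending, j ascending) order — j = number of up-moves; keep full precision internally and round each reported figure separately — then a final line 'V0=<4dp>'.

(0,0): Delta=1.4149 Bond=-64.4480
(1,0): Delta=0.0000 Bond=0.0000
(1,1): Delta=2.2154 Bond=-145.3101
V0=26.1055

Risk-neutral probability p* = (R−d)/(u−d) = (1.11−0.79)/(1.44−0.79) = 0.4923.
Payoff layer (t=2): V(2,0)=0.0000, V(2,1)=0.0000, V(2,2)=132.7104
Node (1,0) S=50.5600: V=(p*·0.0000+(1−p*)·0.0000)/1.11=0.0000; Δ=(0.0000−0.0000)/(72.8064−39.9424)=0.0000; B=V−Δ·S=0.0000
Node (1,1) S=92.1600: V=(p*·132.7104+(1−p*)·0.0000)/1.11=58.8598; Δ=(132.7104−0.0000)/(132.7104−72.8064)=2.2154; B=V−Δ·S=-145.3101
Node (0,0) S=64.0000: V=(p*·58.8598+(1−p*)·0.0000)/1.11=26.1055; Δ=(58.8598−0.0000)/(92.1600−50.5600)=1.4149; B=V−Δ·S=-64.4480
The time-0 hedge costs 26.1055, which is the no-arbitrage price.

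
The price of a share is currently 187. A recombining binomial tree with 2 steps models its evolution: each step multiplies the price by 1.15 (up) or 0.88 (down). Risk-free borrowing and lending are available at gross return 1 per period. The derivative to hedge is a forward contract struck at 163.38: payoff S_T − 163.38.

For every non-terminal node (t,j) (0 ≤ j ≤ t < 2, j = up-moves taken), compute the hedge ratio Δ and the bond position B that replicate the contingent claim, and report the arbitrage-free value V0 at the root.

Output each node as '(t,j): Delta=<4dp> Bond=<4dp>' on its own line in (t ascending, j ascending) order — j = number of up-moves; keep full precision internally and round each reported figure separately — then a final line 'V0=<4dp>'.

Since d<R<u, set p* = (R−d)/(u−d) = 0.4444; price each node as the discounted p*-expectation of its children.
Terminal payoffs: V(2,0)=-18.5672, V(2,1)=25.8640, V(2,2)=83.9275
(1,0): S=164.5600. Δ = (V_up−V_dn)/(S_up−S_dn) = (25.8640−-18.5672)/(189.2440−144.8128) = 1.0000. V = [p*·25.8640 + (1−p*)·-18.5672]/1 = 1.1800. B = V − Δ·S = -163.3800.
(1,1): S=215.0500. Δ = (V_up−V_dn)/(S_up−S_dn) = (83.9275−25.8640)/(247.3075−189.2440) = 1.0000. V = [p*·83.9275 + (1−p*)·25.8640]/1 = 51.6700. B = V − Δ·S = -163.3800.
(0,0): S=187.0000. Δ = (V_up−V_dn)/(S_up−S_dn) = (51.6700−1.1800)/(215.0500−164.5600) = 1.0000. V = [p*·51.6700 + (1−p*)·1.1800]/1 = 23.6200. B = V − Δ·S = -163.3800.
Each (Δ,B) replicates both successor values, so the strategy is self-financing and V0 is arbitrage-free.

(0,0): Delta=1.0000 Bond=-163.3800
(1,0): Delta=1.0000 Bond=-163.3800
(1,1): Delta=1.0000 Bond=-163.3800
V0=23.6200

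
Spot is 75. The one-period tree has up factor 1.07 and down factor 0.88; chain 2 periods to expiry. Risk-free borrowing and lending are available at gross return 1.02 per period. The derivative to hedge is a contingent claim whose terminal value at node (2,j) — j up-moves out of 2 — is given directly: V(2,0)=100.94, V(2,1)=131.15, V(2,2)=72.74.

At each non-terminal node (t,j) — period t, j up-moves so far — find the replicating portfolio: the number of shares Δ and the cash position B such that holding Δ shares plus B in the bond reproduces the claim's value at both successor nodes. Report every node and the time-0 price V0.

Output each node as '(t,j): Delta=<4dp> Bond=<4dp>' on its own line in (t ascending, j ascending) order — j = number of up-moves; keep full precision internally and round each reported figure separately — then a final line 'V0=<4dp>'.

(0,0): Delta=-2.4141 Bond=274.6225
(1,0): Delta=2.4091 Bond=-38.2157
(1,1): Delta=-3.8308 Bond=393.8044
V0=93.5650

Under the risk-neutral measure, an up-move has probability p* = (R−d)/(u−d) = 0.7368 and values discount at R = 1.02.
Terminal payoffs: V(2,0)=100.9400, V(2,1)=131.1500, V(2,2)=72.7400
Node (1,0) S=66.0000: V=(p*·131.1500+(1−p*)·100.9400)/1.02=120.7843; Δ=(131.1500−100.9400)/(70.6200−58.0800)=2.4091; B=V−Δ·S=-38.2157
Node (1,1) S=80.2500: V=(p*·72.7400+(1−p*)·131.1500)/1.02=86.3834; Δ=(72.7400−131.1500)/(85.8675−70.6200)=-3.8308; B=V−Δ·S=393.8044
Node (0,0) S=75.0000: V=(p*·86.3834+(1−p*)·120.7843)/1.02=93.5650; Δ=(86.3834−120.7843)/(80.2500−66.0000)=-2.4141; B=V−Δ·S=274.6225
The time-0 hedge costs 93.5650, which is the no-arbitrage price.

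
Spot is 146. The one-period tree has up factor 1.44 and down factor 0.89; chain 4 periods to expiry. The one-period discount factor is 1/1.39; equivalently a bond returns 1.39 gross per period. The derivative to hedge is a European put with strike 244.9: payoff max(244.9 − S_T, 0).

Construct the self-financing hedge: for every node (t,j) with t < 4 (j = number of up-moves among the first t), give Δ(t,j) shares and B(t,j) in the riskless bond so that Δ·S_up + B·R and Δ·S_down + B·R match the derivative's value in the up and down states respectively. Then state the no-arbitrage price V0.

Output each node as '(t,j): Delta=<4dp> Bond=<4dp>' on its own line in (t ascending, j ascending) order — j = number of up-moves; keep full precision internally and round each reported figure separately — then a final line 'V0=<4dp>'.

(0,0): Delta=-0.0151 Bond=2.3334
(1,0): Delta=-0.1435 Bond=19.9314
(1,1): Delta=-0.0072 Bond=1.5747
(2,0): Delta=-1.0000 Bond=126.7533
(2,1): Delta=-0.0906 Bond=17.7998
(2,2): Delta=-0.0020 Bond=0.6277
(3,0): Delta=-1.0000 Bond=176.1871
(3,1): Delta=-1.0000 Bond=176.1871
(3,2): Delta=-0.0344 Bond=9.5973
(3,3): Delta=0.0000 Bond=0.0000
V0=0.1295

The replicating-portfolio and risk-neutral prices coincide; use p* = (1.39−0.89)/(1.44−0.89) = 0.9091 for the latter.
Terminal payoffs: V(4,0)=153.2963, V(4,1)=96.6873, V(4,2)=5.0952, V(4,3)=0.0000, V(4,4)=0.0000
Node (3,0) S=102.9255: V=(p*·96.6873+(1−p*)·153.2963)/1.39=73.2616; Δ=(96.6873−153.2963)/(148.2127−91.6037)=-1.0000; B=V−Δ·S=176.1871
Node (3,1) S=166.5311: V=(p*·5.0952+(1−p*)·96.6873)/1.39=9.6559; Δ=(5.0952−96.6873)/(239.8048−148.2127)=-1.0000; B=V−Δ·S=176.1871
Node (3,2) S=269.4436: V=(p*·0.0000+(1−p*)·5.0952)/1.39=0.3332; Δ=(0.0000−5.0952)/(387.9988−239.8048)=-0.0344; B=V−Δ·S=9.5973
Node (3,3) S=435.9537: V=(p*·0.0000+(1−p*)·0.0000)/1.39=0.0000; Δ=(0.0000−0.0000)/(627.7733−387.9988)=0.0000; B=V−Δ·S=0.0000
Node (2,0) S=115.6466: V=(p*·9.6559+(1−p*)·73.2616)/1.39=11.1067; Δ=(9.6559−73.2616)/(166.5311−102.9255)=-1.0000; B=V−Δ·S=126.7533
Node (2,1) S=187.1136: V=(p*·0.3332+(1−p*)·9.6559)/1.39=0.8495; Δ=(0.3332−9.6559)/(269.4436−166.5311)=-0.0906; B=V−Δ·S=17.7998
Node (2,2) S=302.7456: V=(p*·0.0000+(1−p*)·0.3332)/1.39=0.0218; Δ=(0.0000−0.3332)/(435.9537−269.4436)=-0.0020; B=V−Δ·S=0.6277
Node (1,0) S=129.9400: V=(p*·0.8495+(1−p*)·11.1067)/1.39=1.2820; Δ=(0.8495−11.1067)/(187.1136−115.6466)=-0.1435; B=V−Δ·S=19.9314
Node (1,1) S=210.2400: V=(p*·0.0218+(1−p*)·0.8495)/1.39=0.0698; Δ=(0.0218−0.8495)/(302.7456−187.1136)=-0.0072; B=V−Δ·S=1.5747
Node (0,0) S=146.0000: V=(p*·0.0698+(1−p*)·1.2820)/1.39=0.1295; Δ=(0.0698−1.2820)/(210.2400−129.9400)=-0.0151; B=V−Δ·S=2.3334
Each (Δ,B) replicates both successor values, so the strategy is self-financing and V0 is arbitrage-free.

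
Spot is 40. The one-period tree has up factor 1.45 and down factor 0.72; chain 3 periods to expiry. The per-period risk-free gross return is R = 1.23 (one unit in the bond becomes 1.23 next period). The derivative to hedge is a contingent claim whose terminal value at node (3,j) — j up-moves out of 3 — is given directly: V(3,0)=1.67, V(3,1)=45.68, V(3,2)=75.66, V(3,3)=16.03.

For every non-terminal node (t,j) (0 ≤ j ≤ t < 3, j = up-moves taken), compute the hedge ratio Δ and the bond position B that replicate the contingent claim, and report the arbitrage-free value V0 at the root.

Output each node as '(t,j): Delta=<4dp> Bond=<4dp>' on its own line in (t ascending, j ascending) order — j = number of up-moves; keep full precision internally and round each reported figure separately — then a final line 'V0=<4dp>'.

(0,0): Delta=-0.2826 Bond=36.8793
(1,0): Delta=1.3228 Bond=-0.8744
(1,1): Delta=-0.6264 Bond=65.3065
(2,0): Delta=2.9074 Bond=-33.9326
(2,1): Delta=0.9834 Bond=13.0981
(2,2): Delta=-0.9713 Bond=109.3278
V0=25.5766

Under the risk-neutral measure, an up-move has probability p* = (R−d)/(u−d) = 0.6986 and values discount at R = 1.23.
Terminal values V(3,·): V(3,0)=1.6700, V(3,1)=45.6800, V(3,2)=75.6600, V(3,3)=16.0300
  t=2,j=0: stock 20.7360 → up 30.0672 (V=45.6800), down 14.9299 (V=1.6700). Price 26.3551; hedge Δ=2.9074, bond B=-33.9326.
  t=2,j=1: stock 41.7600 → up 60.5520 (V=75.6600), down 30.0672 (V=45.6800). Price 54.1666; hedge Δ=0.9834, bond B=13.0981.
  t=2,j=2: stock 84.1000 → up 121.9450 (V=16.0300), down 60.5520 (V=75.6600). Price 27.6428; hedge Δ=-0.9713, bond B=109.3278.
  t=1,j=0: stock 28.8000 → up 41.7600 (V=54.1666), down 20.7360 (V=26.3551). Price 37.2236; hedge Δ=1.3228, bond B=-0.8744.
  t=1,j=1: stock 58.0000 → up 84.1000 (V=27.6428), down 41.7600 (V=54.1666). Price 28.9726; hedge Δ=-0.6264, bond B=65.3065.
  t=0,j=0: stock 40.0000 → up 58.0000 (V=28.9726), down 28.8000 (V=37.2236). Price 25.5766; hedge Δ=-0.2826, bond B=36.8793.
Self-financing check: at every node Δ·S+B equals the discounted successor values.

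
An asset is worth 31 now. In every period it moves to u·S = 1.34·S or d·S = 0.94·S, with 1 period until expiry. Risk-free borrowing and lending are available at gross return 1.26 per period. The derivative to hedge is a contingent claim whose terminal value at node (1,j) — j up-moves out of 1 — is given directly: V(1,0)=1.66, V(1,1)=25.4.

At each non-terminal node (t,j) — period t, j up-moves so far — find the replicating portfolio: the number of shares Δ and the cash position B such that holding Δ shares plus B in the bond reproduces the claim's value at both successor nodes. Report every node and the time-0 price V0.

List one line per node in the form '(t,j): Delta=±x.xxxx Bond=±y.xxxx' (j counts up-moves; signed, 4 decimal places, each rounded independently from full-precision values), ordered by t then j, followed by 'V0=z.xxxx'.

The replicating-portfolio and risk-neutral prices coincide; use p* = (1.26−0.94)/(1.34−0.94) = 0.8000 for the latter.
Terminal values V(1,·): V(1,0)=1.6600, V(1,1)=25.4000
(0,0): S=31.0000. Δ = (V_up−V_dn)/(S_up−S_dn) = (25.4000−1.6600)/(41.5400−29.1400) = 1.9145. V = [p*·25.4000 + (1−p*)·1.6600]/1.26 = 16.3905. B = V − Δ·S = -42.9595.
Self-financing check: at every node Δ·S+B equals the discounted successor values.

(0,0): Delta=1.9145 Bond=-42.9595
V0=16.3905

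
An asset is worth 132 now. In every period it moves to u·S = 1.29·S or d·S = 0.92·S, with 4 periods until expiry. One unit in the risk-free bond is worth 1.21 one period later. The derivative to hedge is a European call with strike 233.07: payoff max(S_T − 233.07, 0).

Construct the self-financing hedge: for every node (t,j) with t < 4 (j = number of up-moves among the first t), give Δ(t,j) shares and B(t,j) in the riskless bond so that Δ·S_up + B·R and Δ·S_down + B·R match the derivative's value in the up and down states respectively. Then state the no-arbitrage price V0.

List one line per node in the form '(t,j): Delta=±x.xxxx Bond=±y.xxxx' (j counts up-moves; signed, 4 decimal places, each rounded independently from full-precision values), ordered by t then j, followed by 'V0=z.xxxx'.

Since d<R<u, set p* = (R−d)/(u−d) = 0.7838; price each node as the discounted p*-expectation of its children.
Payoff layer (t=4): V(4,0)=0.0000, V(4,1)=0.0000, V(4,2)=0.0000, V(4,3)=27.6239, V(4,4)=132.4682
(3,0): S=102.7868. Δ = (V_up−V_dn)/(S_up−S_dn) = (0.0000−0.0000)/(132.5950−94.5639) = 0.0000. V = [p*·0.0000 + (1−p*)·0.0000]/1.21 = 0.0000. B = V − Δ·S = 0.0000.
(3,1): S=144.1250. Δ = (V_up−V_dn)/(S_up−S_dn) = (0.0000−0.0000)/(185.9212−132.5950) = 0.0000. V = [p*·0.0000 + (1−p*)·0.0000]/1.21 = 0.0000. B = V − Δ·S = 0.0000.
(3,2): S=202.0883. Δ = (V_up−V_dn)/(S_up−S_dn) = (27.6239−0.0000)/(260.6939−185.9212) = 0.3694. V = [p*·27.6239 + (1−p*)·0.0000]/1.21 = 17.8935. B = V − Δ·S = -56.7657.
(3,3): S=283.3629. Δ = (V_up−V_dn)/(S_up−S_dn) = (132.4682−27.6239)/(365.5382−260.6939) = 1.0000. V = [p*·132.4682 + (1−p*)·27.6239]/1.21 = 90.7431. B = V − Δ·S = -192.6198.
(2,0): S=111.7248. Δ = (V_up−V_dn)/(S_up−S_dn) = (0.0000−0.0000)/(144.1250−102.7868) = 0.0000. V = [p*·0.0000 + (1−p*)·0.0000]/1.21 = 0.0000. B = V − Δ·S = 0.0000.
(2,1): S=156.6576. Δ = (V_up−V_dn)/(S_up−S_dn) = (17.8935−0.0000)/(202.0883−144.1250) = 0.3087. V = [p*·17.8935 + (1−p*)·0.0000]/1.21 = 11.5906. B = V − Δ·S = -36.7703.
(2,2): S=219.6612. Δ = (V_up−V_dn)/(S_up−S_dn) = (90.7431−17.8935)/(283.3629−202.0883) = 0.8963. V = [p*·90.7431 + (1−p*)·17.8935]/1.21 = 61.9767. B = V − Δ·S = -134.9140.
(1,0): S=121.4400. Δ = (V_up−V_dn)/(S_up−S_dn) = (11.5906−0.0000)/(156.6576−111.7248) = 0.2580. V = [p*·11.5906 + (1−p*)·0.0000]/1.21 = 7.5079. B = V − Δ·S = -23.8181.
(1,1): S=170.2800. Δ = (V_up−V_dn)/(S_up−S_dn) = (61.9767−11.5906)/(219.6612−156.6576) = 0.7997. V = [p*·61.9767 + (1−p*)·11.5906]/1.21 = 42.2169. B = V − Δ·S = -93.9618.
(0,0): S=132.0000. Δ = (V_up−V_dn)/(S_up−S_dn) = (42.2169−7.5079)/(170.2800−121.4400) = 0.7107. V = [p*·42.2169 + (1−p*)·7.5079]/1.21 = 28.6878. B = V − Δ·S = -65.1203.
Check: Δ(0,0)·S0 + B(0,0) = 28.6878 = V0.

(0,0): Delta=0.7107 Bond=-65.1203
(1,0): Delta=0.2580 Bond=-23.8181
(1,1): Delta=0.7997 Bond=-93.9618
(2,0): Delta=0.0000 Bond=0.0000
(2,1): Delta=0.3087 Bond=-36.7703
(2,2): Delta=0.8963 Bond=-134.9140
(3,0): Delta=0.0000 Bond=0.0000
(3,1): Delta=0.0000 Bond=0.0000
(3,2): Delta=0.3694 Bond=-56.7657
(3,3): Delta=1.0000 Bond=-192.6198
V0=28.6878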